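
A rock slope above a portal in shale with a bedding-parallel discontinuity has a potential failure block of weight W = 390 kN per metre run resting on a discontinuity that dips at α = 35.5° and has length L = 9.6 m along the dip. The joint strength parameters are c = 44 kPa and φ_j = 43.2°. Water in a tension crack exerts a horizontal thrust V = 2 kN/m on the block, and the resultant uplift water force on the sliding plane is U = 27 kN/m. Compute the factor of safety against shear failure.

Resolving the block weight along and normal to the plane and applying the Mohr–Coulomb strength on the joint:
N' = W cosα − U − V sinα = 390·cos35.5° − 27 − 2·sin35.5° = 289.3 kN/m
Driving force T = W sinα + V cosα = 390·sin35.5° + 2·cos35.5° = 228.1 kN/m
Resisting force R = c·L + N'·tanφ_j = 44·9.6 + 289.3·tan43.2° = 422.4 + 271.7 = 694.1 kN/m
FS = R / T = 694.1 / 228.1 = 3.043

FS = 3.04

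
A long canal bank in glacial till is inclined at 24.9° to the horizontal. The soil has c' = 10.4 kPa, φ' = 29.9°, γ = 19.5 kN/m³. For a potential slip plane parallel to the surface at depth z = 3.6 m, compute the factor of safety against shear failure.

FS = 1.63

For an infinite slope with a slip plane parallel to the surface (no pore pressure): FS = [c' + γz cos²β tanφ'] / [γz sinβ cosβ].
γz = 19.5·3.6 = 70.20 kN/m²
Numerator = 10.4 + 70.20·cos²24.9°·tan29.9° = 10.4 + 70.20·0.8227·0.5750 = 43.611 kPa
Denominator = 70.20·sin24.9°·cos24.9° = 70.20·0.4210·0.9070 = 26.809 kPa
FS = 43.611 / 26.809 = 1.627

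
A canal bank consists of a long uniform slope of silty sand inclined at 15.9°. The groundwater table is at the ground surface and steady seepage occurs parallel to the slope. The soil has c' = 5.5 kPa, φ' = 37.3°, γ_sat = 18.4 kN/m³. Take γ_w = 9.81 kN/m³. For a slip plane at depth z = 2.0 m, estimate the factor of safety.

FS = 1.82

With seepage parallel to the slope and the water table at the surface, the effective normal stress on the slip plane uses the buoyant unit weight γ' = γ_sat − γ_w while the driving shear stress uses γ_sat:
FS = [c' + γ' z cos²β tanφ'] / [γ_sat z sinβ cosβ]
γ' = 18.4 − 9.81 = 8.59 kN/m³
Numerator = 5.5 + 8.59·2.0·cos²15.9°·tan37.3° = 5.5 + 8.59·2.0·0.9249·0.7618 = 17.605 kPa
Denominator = 18.4·2.0·sin15.9°·cos15.9° = 18.4·2.0·0.2740·0.9617 = 9.696 kPa
FS = 17.605 / 9.696 = 1.816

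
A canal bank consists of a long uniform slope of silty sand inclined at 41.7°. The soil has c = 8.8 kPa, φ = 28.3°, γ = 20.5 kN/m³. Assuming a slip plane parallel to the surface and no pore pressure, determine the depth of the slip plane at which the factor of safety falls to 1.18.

Setting FS = 1.18 in FS = [c + γz cos²β tanφ] / [γz sinβ cosβ] and solving for z:
z = c / [γ cosβ (FS·sinβ − cosβ·tanφ)]
  = 8.8 / [20.5·cos41.7°·(1.18·sin41.7° − cos41.7°·tan28.3°)]
  = 8.8 / [20.5·0.7466·(1.18·0.6652 − 0.7466·0.5384)]
  = 8.8 / 5.8614 = 1.501 m

z = 1.50 m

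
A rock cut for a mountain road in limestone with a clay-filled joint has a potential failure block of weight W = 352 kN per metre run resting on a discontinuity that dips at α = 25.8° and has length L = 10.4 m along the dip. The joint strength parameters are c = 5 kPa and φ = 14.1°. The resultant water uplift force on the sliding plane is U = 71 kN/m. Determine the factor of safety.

FS = 0.74

Resolving the block weight along and normal to the plane and applying the Mohr–Coulomb strength on the joint:
N' = W cosα − U = 352·cos25.8° − 71 = 245.9 kN/m
Driving force T = W sinα = 352·sin25.8° = 153.2 kN/m
Resisting force R = c·L + N'·tanφ = 5·10.4 + 245.9·tan14.1° = 52.0 + 61.8 = 113.8 kN/m
FS = R / T = 113.8 / 153.2 = 0.743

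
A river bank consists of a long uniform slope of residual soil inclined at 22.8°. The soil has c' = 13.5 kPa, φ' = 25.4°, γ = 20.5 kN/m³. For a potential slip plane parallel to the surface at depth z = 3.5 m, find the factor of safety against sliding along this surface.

For an infinite slope with a slip plane parallel to the surface (no pore pressure): FS = [c' + γz cos²β tanφ'] / [γz sinβ cosβ].
γz = 20.5·3.5 = 71.75 kN/m²
Numerator = 13.5 + 71.75·cos²22.8°·tan25.4° = 13.5 + 71.75·0.8498·0.4748 = 42.453 kPa
Denominator = 71.75·sin22.8°·cos22.8° = 71.75·0.3875·0.9219 = 25.632 kPa
FS = 42.453 / 25.632 = 1.656

FS = 1.66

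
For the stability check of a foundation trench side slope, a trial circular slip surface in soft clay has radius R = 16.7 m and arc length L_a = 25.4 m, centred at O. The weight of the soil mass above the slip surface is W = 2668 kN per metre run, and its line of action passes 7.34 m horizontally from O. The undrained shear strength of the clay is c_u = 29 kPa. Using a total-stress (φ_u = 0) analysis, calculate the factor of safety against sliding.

Taking moments about the centre O, the resisting moment is provided by the undrained shear strength acting along the arc:
M_R = c_u·L_a·R = 29·25.40·16.7 = 12301.2 kN·m/m
M_D = W·d = 2668·7.34 = 19583.1 kN·m/m
FS = M_R / M_D = 12301.2 / 19583.1 = 0.628

FS = 0.63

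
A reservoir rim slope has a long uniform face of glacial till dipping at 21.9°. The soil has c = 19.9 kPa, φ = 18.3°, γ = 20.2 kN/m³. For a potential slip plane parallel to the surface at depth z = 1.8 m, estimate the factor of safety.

For an infinite slope with a slip plane parallel to the surface (no pore pressure): FS = [c + γz cos²β tanφ] / [γz sinβ cosβ].
γz = 20.2·1.8 = 36.36 kN/m²
Numerator = 19.9 + 36.36·cos²21.9°·tan18.3° = 19.9 + 36.36·0.8609·0.3307 = 30.252 kPa
Denominator = 36.36·sin21.9°·cos21.9° = 36.36·0.3730·0.9278 = 12.583 kPa
FS = 30.252 / 12.583 = 2.404

FS = 2.40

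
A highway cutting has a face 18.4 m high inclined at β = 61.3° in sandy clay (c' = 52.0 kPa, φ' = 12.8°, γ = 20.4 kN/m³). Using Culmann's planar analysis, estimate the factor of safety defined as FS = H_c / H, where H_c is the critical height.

H_c = (4c'/γ) · sinβ cosφ' / [1 − cos(β − φ')]
    = (4·52.0/20.4) · sin61.3°·cos12.8° / [1 − cos48.5°]
    = 10.196 · 0.8553 / 0.3374 = 25.85 m
FS = H_c / H = 25.85 / 18.4 = 1.405

FS = 1.40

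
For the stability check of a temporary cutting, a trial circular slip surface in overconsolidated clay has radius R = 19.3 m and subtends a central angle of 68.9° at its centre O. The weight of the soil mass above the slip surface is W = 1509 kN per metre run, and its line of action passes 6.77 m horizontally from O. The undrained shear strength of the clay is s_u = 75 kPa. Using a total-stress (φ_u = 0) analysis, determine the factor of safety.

Taking moments about the centre O, the resisting moment is provided by the undrained shear strength acting along the arc:
Arc length L_a = R·θ = 19.3·(68.9°·π/180) = 19.3·1.2025 = 23.21 m
M_R = s_u·L_a·R = 75·23.21·19.3 = 33594.8 kN·m/m
M_D = W·d = 1509·6.77 = 10215.9 kN·m/m
FS = M_R / M_D = 33594.8 / 10215.9 = 3.288

FS = 3.29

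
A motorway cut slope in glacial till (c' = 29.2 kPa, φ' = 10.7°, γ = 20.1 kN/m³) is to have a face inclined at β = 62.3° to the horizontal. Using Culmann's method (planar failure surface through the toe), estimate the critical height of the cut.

Culmann's analysis gives the critical failure plane at α_cr = (β + φ')/2 = (62.3 + 10.7)/2 = 36.5°, and the critical height
H_c = (4c'/γ) · sinβ cosφ' / [1 − cos(β − φ')]
    = (4·29.2/20.1) · sin62.3°·cos10.7° / [1 − cos(51.6°)]
    = 5.811 · 0.8854·0.9826 / [1 − 0.6211]
    = 5.811 · 0.8700 / 0.3789
    = 13.34 m

H_c = 13.34 m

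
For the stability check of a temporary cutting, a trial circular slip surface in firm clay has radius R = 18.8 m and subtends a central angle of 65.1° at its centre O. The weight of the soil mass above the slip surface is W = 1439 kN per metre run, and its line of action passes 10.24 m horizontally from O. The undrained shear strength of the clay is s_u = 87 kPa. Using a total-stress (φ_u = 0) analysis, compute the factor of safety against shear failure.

FS = 2.37

Taking moments about the centre O, the resisting moment is provided by the undrained shear strength acting along the arc:
Arc length L_a = R·θ = 18.8·(65.1°·π/180) = 18.8·1.1362 = 21.36 m
M_R = s_u·L_a·R = 87·21.36·18.8 = 34937.6 kN·m/m
M_D = W·d = 1439·10.24 = 14735.4 kN·m/m
FS = M_R / M_D = 34937.6 / 14735.4 = 2.371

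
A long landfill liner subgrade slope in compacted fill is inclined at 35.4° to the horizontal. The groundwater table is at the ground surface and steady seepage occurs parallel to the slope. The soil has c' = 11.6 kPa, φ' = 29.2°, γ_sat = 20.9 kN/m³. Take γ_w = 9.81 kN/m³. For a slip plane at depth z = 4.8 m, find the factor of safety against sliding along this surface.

FS = 0.66

With seepage parallel to the slope and the water table at the surface, the effective normal stress on the slip plane uses the buoyant unit weight γ' = γ_sat − γ_w while the driving shear stress uses γ_sat:
FS = [c' + γ' z cos²β tanφ'] / [γ_sat z sinβ cosβ]
γ' = 20.9 − 9.81 = 11.09 kN/m³
Numerator = 11.6 + 11.09·4.8·cos²35.4°·tan29.2° = 11.6 + 11.09·4.8·0.6644·0.5589 = 31.367 kPa
Denominator = 20.9·4.8·sin35.4°·cos35.4° = 20.9·4.8·0.5793·0.8151 = 47.370 kPa
FS = 31.367 / 47.370 = 0.662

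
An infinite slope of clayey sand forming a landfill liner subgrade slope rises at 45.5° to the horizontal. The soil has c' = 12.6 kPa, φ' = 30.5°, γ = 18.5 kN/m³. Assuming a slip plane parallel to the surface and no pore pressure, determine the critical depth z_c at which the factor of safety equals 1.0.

z_c = 3.23 m

Setting FS = 1.00 in FS = [c' + γz cos²β tanφ'] / [γz sinβ cosβ] and solving for z:
z = c' / [γ cosβ (FS·sinβ − cosβ·tanφ')]
  = 12.6 / [18.5·cos45.5°·(1.00·sin45.5° − cos45.5°·tan30.5°)]
  = 12.6 / [18.5·0.7009·(1.00·0.7133 − 0.7009·0.5890)]
  = 12.6 / 3.8950 = 3.235 m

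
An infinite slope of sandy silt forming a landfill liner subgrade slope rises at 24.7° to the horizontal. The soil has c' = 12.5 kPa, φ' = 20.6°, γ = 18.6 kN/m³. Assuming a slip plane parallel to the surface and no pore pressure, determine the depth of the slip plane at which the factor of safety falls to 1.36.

Setting FS = 1.36 in FS = [c' + γz cos²β tanφ'] / [γz sinβ cosβ] and solving for z:
z = c' / [γ cosβ (FS·sinβ − cosβ·tanφ')]
  = 12.5 / [18.6·cos24.7°·(1.36·sin24.7° − cos24.7°·tan20.6°)]
  = 12.5 / [18.6·0.9085·(1.36·0.4179 − 0.9085·0.3759)]
  = 12.5 / 3.8328 = 3.261 m

z = 3.26 m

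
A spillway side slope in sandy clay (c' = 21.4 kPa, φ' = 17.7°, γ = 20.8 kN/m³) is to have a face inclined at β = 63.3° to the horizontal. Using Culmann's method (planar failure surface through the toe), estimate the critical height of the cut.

Culmann's analysis gives the critical failure plane at α_cr = (β + φ')/2 = (63.3 + 17.7)/2 = 40.5°, and the critical height
H_c = (4c'/γ) · sinβ cosφ' / [1 − cos(β − φ')]
    = (4·21.4/20.8) · sin63.3°·cos17.7° / [1 − cos(45.6°)]
    = 4.115 · 0.8934·0.9527 / [1 − 0.6997]
    = 4.115 · 0.8511 / 0.3003
    = 11.66 m

H_c = 11.66 m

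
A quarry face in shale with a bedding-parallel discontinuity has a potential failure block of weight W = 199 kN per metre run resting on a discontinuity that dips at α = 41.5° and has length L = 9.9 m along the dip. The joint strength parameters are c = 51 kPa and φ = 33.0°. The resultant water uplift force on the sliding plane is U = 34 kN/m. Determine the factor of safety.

FS = 4.40

Resolving the block weight along and normal to the plane and applying the Mohr–Coulomb strength on the joint:
N' = W cosα − U = 199·cos41.5° − 34 = 115.0 kN/m
Driving force T = W sinα = 199·sin41.5° = 131.9 kN/m
Resisting force R = c·L + N'·tanφ = 51·9.9 + 115.0·tan33.0° = 504.9 + 74.7 = 579.6 kN/m
FS = R / T = 579.6 / 131.9 = 4.396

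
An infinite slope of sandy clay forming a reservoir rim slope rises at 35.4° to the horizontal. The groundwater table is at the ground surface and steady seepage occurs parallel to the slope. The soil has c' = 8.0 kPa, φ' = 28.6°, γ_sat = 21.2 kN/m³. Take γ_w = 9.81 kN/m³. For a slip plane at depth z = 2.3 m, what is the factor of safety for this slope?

FS = 0.76

With seepage parallel to the slope and the water table at the surface, the effective normal stress on the slip plane uses the buoyant unit weight γ' = γ_sat − γ_w while the driving shear stress uses γ_sat:
FS = [c' + γ' z cos²β tanφ'] / [γ_sat z sinβ cosβ]
γ' = 21.2 − 9.81 = 11.39 kN/m³
Numerator = 8.0 + 11.39·2.3·cos²35.4°·tan28.6° = 8.0 + 11.39·2.3·0.6644·0.5452 = 17.490 kPa
Denominator = 21.2·2.3·sin35.4°·cos35.4° = 21.2·2.3·0.5793·0.8151 = 23.024 kPa
FS = 17.490 / 23.024 = 0.760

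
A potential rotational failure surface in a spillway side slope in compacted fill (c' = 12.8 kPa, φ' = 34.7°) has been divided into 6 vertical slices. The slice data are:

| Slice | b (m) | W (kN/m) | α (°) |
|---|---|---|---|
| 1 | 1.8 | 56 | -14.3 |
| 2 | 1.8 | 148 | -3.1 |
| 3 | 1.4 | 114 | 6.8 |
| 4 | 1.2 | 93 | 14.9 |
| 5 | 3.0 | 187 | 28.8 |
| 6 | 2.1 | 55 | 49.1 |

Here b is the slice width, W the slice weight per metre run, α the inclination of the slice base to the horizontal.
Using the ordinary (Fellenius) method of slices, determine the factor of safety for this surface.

FS = 3.97

Ordinary method of slices: FS = Σ[c'·Δl_i + (W_i cosα_i)·tanφ'] / Σ W_i sinα_i, with Δl_i = b_i / cosα_i.
Slice 1: Δl = 1.8/cos(-14.3°) = 1.858 m; N'_1 = 56·cos(-14.3°) = 54.3; c'Δl = 23.78; W sinα = -13.8
Slice 2: Δl = 1.8/cos(-3.1°) = 1.803 m; N'_2 = 148·cos(-3.1°) = 147.8; c'Δl = 23.07; W sinα = -8.0
Slice 3: Δl = 1.4/cos6.8° = 1.410 m; N'_3 = 114·cos6.8° = 113.2; c'Δl = 18.05; W sinα = 13.5
Slice 4: Δl = 1.2/cos14.9° = 1.242 m; N'_4 = 93·cos14.9° = 89.9; c'Δl = 15.89; W sinα = 23.9
Slice 5: Δl = 3.0/cos28.8° = 3.423 m; N'_5 = 187·cos28.8° = 163.9; c'Δl = 43.82; W sinα = 90.1
Slice 6: Δl = 2.1/cos49.1° = 3.207 m; N'_6 = 55·cos49.1° = 36.0; c'Δl = 41.05; W sinα = 41.6
Σc'Δl = 165.7 kN/m; ΣN' = 605.0 kN/m; ΣW sinα = 147.2 kN/m
Resisting = 165.7 + 605.0·tan34.7° = 165.7 + 418.9 = 584.6 kN/m
FS = 584.6 / 147.2 = 3.970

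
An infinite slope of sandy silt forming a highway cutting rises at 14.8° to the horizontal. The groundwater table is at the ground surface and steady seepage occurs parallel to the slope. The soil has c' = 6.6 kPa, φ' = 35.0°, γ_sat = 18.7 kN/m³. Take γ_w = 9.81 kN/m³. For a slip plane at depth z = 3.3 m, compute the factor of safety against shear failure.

With seepage parallel to the slope and the water table at the surface, the effective normal stress on the slip plane uses the buoyant unit weight γ' = γ_sat − γ_w while the driving shear stress uses γ_sat:
FS = [c' + γ' z cos²β tanφ'] / [γ_sat z sinβ cosβ]
γ' = 18.7 − 9.81 = 8.89 kN/m³
Numerator = 6.6 + 8.89·3.3·cos²14.8°·tan35.0° = 6.6 + 8.89·3.3·0.9347·0.7002 = 25.802 kPa
Denominator = 18.7·3.3·sin14.8°·cos14.8° = 18.7·3.3·0.2554·0.9668 = 15.241 kPa
FS = 25.802 / 15.241 = 1.693

FS = 1.69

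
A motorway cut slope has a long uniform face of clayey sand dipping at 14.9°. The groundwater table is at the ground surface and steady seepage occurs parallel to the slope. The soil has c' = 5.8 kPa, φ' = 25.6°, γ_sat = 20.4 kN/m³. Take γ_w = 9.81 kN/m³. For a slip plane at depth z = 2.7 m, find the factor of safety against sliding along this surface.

FS = 1.36

With seepage parallel to the slope and the water table at the surface, the effective normal stress on the slip plane uses the buoyant unit weight γ' = γ_sat − γ_w while the driving shear stress uses γ_sat:
FS = [c' + γ' z cos²β tanφ'] / [γ_sat z sinβ cosβ]
γ' = 20.4 − 9.81 = 10.59 kN/m³
Numerator = 5.8 + 10.59·2.7·cos²14.9°·tan25.6° = 5.8 + 10.59·2.7·0.9339·0.4791 = 18.594 kPa
Denominator = 20.4·2.7·sin14.9°·cos14.9° = 20.4·2.7·0.2571·0.9664 = 13.687 kPa
FS = 18.594 / 13.687 = 1.359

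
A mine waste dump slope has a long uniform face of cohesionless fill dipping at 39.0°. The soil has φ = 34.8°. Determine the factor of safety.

For a dry cohesionless infinite slope the factor of safety is FS = tanφ / tanβ.
FS = tan34.8° / tan39.0° = 0.6950 / 0.8098 = 0.858

FS = 0.86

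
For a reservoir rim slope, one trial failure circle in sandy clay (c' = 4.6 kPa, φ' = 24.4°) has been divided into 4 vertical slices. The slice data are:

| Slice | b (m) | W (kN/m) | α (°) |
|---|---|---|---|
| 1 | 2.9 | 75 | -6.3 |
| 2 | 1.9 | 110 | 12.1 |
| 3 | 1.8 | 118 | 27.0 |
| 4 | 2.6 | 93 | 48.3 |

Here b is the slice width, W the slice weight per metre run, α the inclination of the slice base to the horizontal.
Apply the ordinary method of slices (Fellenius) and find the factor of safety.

FS = 1.51

Ordinary method of slices: FS = Σ[c'·Δl_i + (W_i cosα_i)·tanφ'] / Σ W_i sinα_i, with Δl_i = b_i / cosα_i.
Slice 1: Δl = 2.9/cos(-6.3°) = 2.918 m; N'_1 = 75·cos(-6.3°) = 74.5; c'Δl = 13.42; W sinα = -8.2
Slice 2: Δl = 1.9/cos12.1° = 1.943 m; N'_2 = 110·cos12.1° = 107.6; c'Δl = 8.94; W sinα = 23.1
Slice 3: Δl = 1.8/cos27.0° = 2.020 m; N'_3 = 118·cos27.0° = 105.1; c'Δl = 9.29; W sinα = 53.6
Slice 4: Δl = 2.6/cos48.3° = 3.908 m; N'_4 = 93·cos48.3° = 61.9; c'Δl = 17.98; W sinα = 69.4
Σc'Δl = 49.6 kN/m; ΣN' = 349.1 kN/m; ΣW sinα = 137.8 kN/m
Resisting = 49.6 + 349.1·tan24.4° = 49.6 + 158.4 = 208.0 kN/m
FS = 208.0 / 137.8 = 1.509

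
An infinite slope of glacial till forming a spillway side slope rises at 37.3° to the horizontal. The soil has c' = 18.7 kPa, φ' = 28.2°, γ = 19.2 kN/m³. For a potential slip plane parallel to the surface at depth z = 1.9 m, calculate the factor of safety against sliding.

FS = 1.77

For an infinite slope with a slip plane parallel to the surface (no pore pressure): FS = [c' + γz cos²β tanφ'] / [γz sinβ cosβ].
γz = 19.2·1.9 = 36.48 kN/m²
Numerator = 18.7 + 36.48·cos²37.3°·tan28.2° = 18.7 + 36.48·0.6328·0.5362 = 31.077 kPa
Denominator = 36.48·sin37.3°·cos37.3° = 36.48·0.6060·0.7955 = 17.585 kPa
FS = 31.077 / 17.585 = 1.767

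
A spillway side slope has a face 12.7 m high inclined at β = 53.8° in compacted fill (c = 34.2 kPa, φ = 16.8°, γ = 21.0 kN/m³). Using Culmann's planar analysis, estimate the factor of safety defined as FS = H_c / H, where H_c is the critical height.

FS = 1.97

H_c = (4c/γ) · sinβ cosφ / [1 − cos(β − φ)]
    = (4·34.2/21.0) · sin53.8°·cos16.8° / [1 − cos37.0°]
    = 6.514 · 0.7725 / 0.2014 = 24.99 m
FS = H_c / H = 24.99 / 12.7 = 1.968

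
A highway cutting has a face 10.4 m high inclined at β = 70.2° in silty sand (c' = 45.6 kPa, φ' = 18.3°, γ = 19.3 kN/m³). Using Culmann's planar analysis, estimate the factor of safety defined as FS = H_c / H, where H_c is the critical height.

FS = 2.12

H_c = (4c'/γ) · sinβ cosφ' / [1 − cos(β − φ')]
    = (4·45.6/19.3) · sin70.2°·cos18.3° / [1 − cos51.9°]
    = 9.451 · 0.8933 / 0.3830 = 22.04 m
FS = H_c / H = 22.04 / 10.4 = 2.120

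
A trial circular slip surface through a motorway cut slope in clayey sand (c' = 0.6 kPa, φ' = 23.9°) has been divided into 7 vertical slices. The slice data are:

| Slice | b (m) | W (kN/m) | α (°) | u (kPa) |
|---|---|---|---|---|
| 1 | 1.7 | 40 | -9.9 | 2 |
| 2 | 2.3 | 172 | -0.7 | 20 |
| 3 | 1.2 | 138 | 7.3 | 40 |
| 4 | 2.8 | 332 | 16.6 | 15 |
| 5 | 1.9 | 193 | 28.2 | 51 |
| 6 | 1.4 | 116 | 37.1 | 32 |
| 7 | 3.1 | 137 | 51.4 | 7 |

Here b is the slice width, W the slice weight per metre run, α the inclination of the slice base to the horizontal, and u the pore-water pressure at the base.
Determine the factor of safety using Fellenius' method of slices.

FS = 0.83

Ordinary method of slices: FS = Σ[c'·Δl_i + (W_i cosα_i − u_i·Δl_i)·tanφ'] / Σ W_i sinα_i, with Δl_i = b_i / cosα_i.
Slice 1: Δl = 1.7/cos(-9.9°) = 1.726 m; N'_1 = 40·cos(-9.9°) − 2·1.726 = 36.0; c'Δl = 1.04; W sinα = -6.9
Slice 2: Δl = 2.3/cos(-0.7°) = 2.300 m; N'_2 = 172·cos(-0.7°) − 20·2.300 = 126.0; c'Δl = 1.38; W sinα = -2.1
Slice 3: Δl = 1.2/cos7.3° = 1.210 m; N'_3 = 138·cos7.3° − 40·1.210 = 88.5; c'Δl = 0.73; W sinα = 17.5
Slice 4: Δl = 2.8/cos16.6° = 2.922 m; N'_4 = 332·cos16.6° − 15·2.922 = 274.3; c'Δl = 1.75; W sinα = 94.8
Slice 5: Δl = 1.9/cos28.2° = 2.156 m; N'_5 = 193·cos28.2° − 51·2.156 = 60.1; c'Δl = 1.29; W sinα = 91.2
Slice 6: Δl = 1.4/cos37.1° = 1.755 m; N'_6 = 116·cos37.1° − 32·1.755 = 36.4; c'Δl = 1.05; W sinα = 70.0
Slice 7: Δl = 3.1/cos51.4° = 4.969 m; N'_7 = 137·cos51.4° − 7·4.969 = 50.7; c'Δl = 2.98; W sinα = 107.1
Σc'Δl = 10.2 kN/m; ΣN' = 671.9 kN/m; ΣW sinα = 371.6 kN/m
Resisting = 10.2 + 671.9·tan23.9° = 10.2 + 297.8 = 308.0 kN/m
FS = 308.0 / 371.6 = 0.829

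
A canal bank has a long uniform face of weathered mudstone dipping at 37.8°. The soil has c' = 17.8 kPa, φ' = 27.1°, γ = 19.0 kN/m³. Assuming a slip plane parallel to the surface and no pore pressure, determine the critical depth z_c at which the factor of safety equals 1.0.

z_c = 5.68 m

Setting FS = 1.00 in FS = [c' + γz cos²β tanφ'] / [γz sinβ cosβ] and solving for z:
z = c' / [γ cosβ (FS·sinβ − cosβ·tanφ')]
  = 17.8 / [19.0·cos37.8°·(1.00·sin37.8° − cos37.8°·tan27.1°)]
  = 17.8 / [19.0·0.7902·(1.00·0.6129 − 0.7902·0.5117)]
  = 17.8 / 3.1312 = 5.685 m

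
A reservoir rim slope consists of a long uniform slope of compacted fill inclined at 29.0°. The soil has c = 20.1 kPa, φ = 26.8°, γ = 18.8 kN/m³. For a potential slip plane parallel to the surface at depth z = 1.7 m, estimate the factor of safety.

FS = 2.39

For an infinite slope with a slip plane parallel to the surface (no pore pressure): FS = [c + γz cos²β tanφ] / [γz sinβ cosβ].
γz = 18.8·1.7 = 31.96 kN/m²
Numerator = 20.1 + 31.96·cos²29.0°·tan26.8° = 20.1 + 31.96·0.7650·0.5051 = 32.450 kPa
Denominator = 31.96·sin29.0°·cos29.0° = 31.96·0.4848·0.8746 = 13.552 kPa
FS = 32.450 / 13.552 = 2.394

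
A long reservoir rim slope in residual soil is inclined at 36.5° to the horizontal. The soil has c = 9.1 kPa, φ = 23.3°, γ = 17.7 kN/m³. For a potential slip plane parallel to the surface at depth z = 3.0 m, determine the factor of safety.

For an infinite slope with a slip plane parallel to the surface (no pore pressure): FS = [c + γz cos²β tanφ] / [γz sinβ cosβ].
γz = 17.7·3.0 = 53.10 kN/m²
Numerator = 9.1 + 53.10·cos²36.5°·tan23.3° = 9.1 + 53.10·0.6462·0.4307 = 23.877 kPa
Denominator = 53.10·sin36.5°·cos36.5° = 53.10·0.5948·0.8039 = 25.390 kPa
FS = 23.877 / 25.390 = 0.940

FS = 0.94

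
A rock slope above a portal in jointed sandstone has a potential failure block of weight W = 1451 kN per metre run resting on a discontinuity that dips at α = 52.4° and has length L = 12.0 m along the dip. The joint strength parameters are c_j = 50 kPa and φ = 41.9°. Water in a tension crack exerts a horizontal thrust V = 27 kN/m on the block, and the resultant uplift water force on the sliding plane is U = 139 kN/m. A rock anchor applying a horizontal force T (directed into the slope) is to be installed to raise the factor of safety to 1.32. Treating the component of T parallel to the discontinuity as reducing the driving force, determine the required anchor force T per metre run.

Resolving forces along and normal to the sliding plane, with the horizontal anchor force T adding T·sinα to the effective normal force and T·cosα acting up the plane against the driving force:
FS = [c_jL + (W cosα − U − V sinα + T sinα) tanφ] / [W sinα + V cosα − T cosα]
Without the anchor: N' = 724.9 kN/m, driving T_d = 1166.1 kN/m, resisting R = 50·12.0 + 724.9·tan41.9° = 1250.4 kN/m, FS = 1.07.
Setting FS = 1.32 and solving for T:
1.32·(1166.1 − T cos52.4°) = 1250.4 + T sin52.4°·tan41.9°
T·(sin52.4°·tan41.9° + 1.32·cos52.4°) = 1.32·1166.1 − 1250.4
T·(0.7923·0.8972 + 1.32·0.6101) = 1539.2 − 1250.4 = 288.8
T·1.5163 = 288.8
T = 190.5 kN/m

T = 190 kN/m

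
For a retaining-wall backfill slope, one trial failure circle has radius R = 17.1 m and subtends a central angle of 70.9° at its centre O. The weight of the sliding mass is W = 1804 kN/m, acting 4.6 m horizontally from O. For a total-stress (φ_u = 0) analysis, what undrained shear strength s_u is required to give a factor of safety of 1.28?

FS = s_u·L_a·R / (W·d), so s_u = FS·W·d / (L_a·R).
Arc length L_a = R·θ = 17.1·(70.9°·π/180) = 17.1·1.2374 = 21.16 m
s_u = 1.28·1804·4.6 / (21.16·17.1) = 10622.0 / 361.84 = 29.36 kPa

s_u = 29.4 kPa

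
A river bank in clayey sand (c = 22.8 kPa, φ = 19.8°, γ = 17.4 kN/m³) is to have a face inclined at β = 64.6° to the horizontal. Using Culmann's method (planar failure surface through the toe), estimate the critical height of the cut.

H_c = 15.34 m

Culmann's analysis gives the critical failure plane at α_cr = (β + φ)/2 = (64.6 + 19.8)/2 = 42.2°, and the critical height
H_c = (4c/γ) · sinβ cosφ / [1 − cos(β − φ)]
    = (4·22.8/17.4) · sin64.6°·cos19.8° / [1 − cos(44.8°)]
    = 5.241 · 0.9033·0.9409 / [1 − 0.7096]
    = 5.241 · 0.8499 / 0.2904
    = 15.34 m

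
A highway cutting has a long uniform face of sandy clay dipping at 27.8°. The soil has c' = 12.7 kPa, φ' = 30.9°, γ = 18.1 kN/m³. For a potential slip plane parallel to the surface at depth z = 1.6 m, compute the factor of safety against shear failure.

For an infinite slope with a slip plane parallel to the surface (no pore pressure): FS = [c' + γz cos²β tanφ'] / [γz sinβ cosβ].
γz = 18.1·1.6 = 28.96 kN/m²
Numerator = 12.7 + 28.96·cos²27.8°·tan30.9° = 12.7 + 28.96·0.7825·0.5985 = 26.262 kPa
Denominator = 28.96·sin27.8°·cos27.8° = 28.96·0.4664·0.8846 = 11.948 kPa
FS = 26.262 / 11.948 = 2.198

FS = 2.20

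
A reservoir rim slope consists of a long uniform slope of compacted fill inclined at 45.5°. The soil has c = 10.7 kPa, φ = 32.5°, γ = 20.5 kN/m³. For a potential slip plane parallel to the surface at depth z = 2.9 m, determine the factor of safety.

FS = 0.99

For an infinite slope with a slip plane parallel to the surface (no pore pressure): FS = [c + γz cos²β tanφ] / [γz sinβ cosβ].
γz = 20.5·2.9 = 59.45 kN/m²
Numerator = 10.7 + 59.45·cos²45.5°·tan32.5° = 10.7 + 59.45·0.4913·0.6371 = 29.306 kPa
Denominator = 59.45·sin45.5°·cos45.5° = 59.45·0.7133·0.7009 = 29.720 kPa
FS = 29.306 / 29.720 = 0.986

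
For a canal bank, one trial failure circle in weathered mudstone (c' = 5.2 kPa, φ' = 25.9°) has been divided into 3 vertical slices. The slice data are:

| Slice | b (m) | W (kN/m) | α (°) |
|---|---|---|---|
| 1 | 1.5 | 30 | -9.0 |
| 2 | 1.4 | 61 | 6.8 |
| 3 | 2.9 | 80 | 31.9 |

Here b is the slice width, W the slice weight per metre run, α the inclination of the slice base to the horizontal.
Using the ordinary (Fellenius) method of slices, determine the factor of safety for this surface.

Ordinary method of slices: FS = Σ[c'·Δl_i + (W_i cosα_i)·tanφ'] / Σ W_i sinα_i, with Δl_i = b_i / cosα_i.
Slice 1: Δl = 1.5/cos(-9.0°) = 1.519 m; N'_1 = 30·cos(-9.0°) = 29.6; c'Δl = 7.90; W sinα = -4.7
Slice 2: Δl = 1.4/cos6.8° = 1.410 m; N'_2 = 61·cos6.8° = 60.6; c'Δl = 7.33; W sinα = 7.2
Slice 3: Δl = 2.9/cos31.9° = 3.416 m; N'_3 = 80·cos31.9° = 67.9; c'Δl = 17.76; W sinα = 42.3
Σc'Δl = 33.0 kN/m; ΣN' = 158.1 kN/m; ΣW sinα = 44.8 kN/m
Resisting = 33.0 + 158.1·tan25.9° = 33.0 + 76.8 = 109.8 kN/m
FS = 109.8 / 44.8 = 2.450

FS = 2.45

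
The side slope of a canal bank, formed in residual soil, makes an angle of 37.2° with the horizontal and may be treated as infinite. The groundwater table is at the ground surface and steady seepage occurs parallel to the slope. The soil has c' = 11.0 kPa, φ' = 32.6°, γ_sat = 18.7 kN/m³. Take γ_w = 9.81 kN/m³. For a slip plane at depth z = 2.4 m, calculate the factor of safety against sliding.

FS = 0.91

With seepage parallel to the slope and the water table at the surface, the effective normal stress on the slip plane uses the buoyant unit weight γ' = γ_sat − γ_w while the driving shear stress uses γ_sat:
FS = [c' + γ' z cos²β tanφ'] / [γ_sat z sinβ cosβ]
γ' = 18.7 − 9.81 = 8.89 kN/m³
Numerator = 11.0 + 8.89·2.4·cos²37.2°·tan32.6° = 11.0 + 8.89·2.4·0.6345·0.6395 = 19.657 kPa
Denominator = 18.7·2.4·sin37.2°·cos37.2° = 18.7·2.4·0.6046·0.7965 = 21.613 kPa
FS = 19.657 / 21.613 = 0.909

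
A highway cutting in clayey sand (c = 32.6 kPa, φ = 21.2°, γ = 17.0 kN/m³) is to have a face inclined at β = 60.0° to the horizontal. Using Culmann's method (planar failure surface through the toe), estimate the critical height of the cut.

Culmann's analysis gives the critical failure plane at α_cr = (β + φ)/2 = (60.0 + 21.2)/2 = 40.6°, and the critical height
H_c = (4c/γ) · sinβ cosφ / [1 − cos(β − φ)]
    = (4·32.6/17.0) · sin60.0°·cos21.2° / [1 − cos(38.8°)]
    = 7.671 · 0.8660·0.9323 / [1 − 0.7793]
    = 7.671 · 0.8074 / 0.2207
    = 28.07 m

H_c = 28.07 m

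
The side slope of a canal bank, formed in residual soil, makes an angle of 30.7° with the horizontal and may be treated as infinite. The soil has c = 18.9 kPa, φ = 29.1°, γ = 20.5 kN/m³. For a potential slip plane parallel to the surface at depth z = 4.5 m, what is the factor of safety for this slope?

FS = 1.40

For an infinite slope with a slip plane parallel to the surface (no pore pressure): FS = [c + γz cos²β tanφ] / [γz sinβ cosβ].
γz = 20.5·4.5 = 92.25 kN/m²
Numerator = 18.9 + 92.25·cos²30.7°·tan29.1° = 18.9 + 92.25·0.7393·0.5566 = 56.862 kPa
Denominator = 92.25·sin30.7°·cos30.7° = 92.25·0.5105·0.8599 = 40.497 kPa
FS = 56.862 / 40.497 = 1.404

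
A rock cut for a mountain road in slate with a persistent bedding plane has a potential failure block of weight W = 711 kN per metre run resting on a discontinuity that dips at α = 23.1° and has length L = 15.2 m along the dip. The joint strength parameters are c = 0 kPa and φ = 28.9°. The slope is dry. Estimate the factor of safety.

FS = 1.29

Resolving the block weight along and normal to the plane and applying the Mohr–Coulomb strength on the joint:
N' = W cosα = 711·cos23.1° = 654.0 kN/m
Driving force T = W sinα = 711·sin23.1° = 279.0 kN/m
Resisting force R = c·L + N'·tanφ = 0·15.2 + 654.0·tan28.9° = 0.0 + 361.0 = 361.0 kN/m
FS = R / T = 361.0 / 279.0 = 1.294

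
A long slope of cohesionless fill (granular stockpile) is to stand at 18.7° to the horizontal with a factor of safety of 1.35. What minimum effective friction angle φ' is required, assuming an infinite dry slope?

FS = tanφ'/tanβ ⇒ tanφ' = FS · tanβ = 1.35 · tan18.7° = 0.4569
φ' = arctan(0.4569) = 24.56°

φ' = 24.6°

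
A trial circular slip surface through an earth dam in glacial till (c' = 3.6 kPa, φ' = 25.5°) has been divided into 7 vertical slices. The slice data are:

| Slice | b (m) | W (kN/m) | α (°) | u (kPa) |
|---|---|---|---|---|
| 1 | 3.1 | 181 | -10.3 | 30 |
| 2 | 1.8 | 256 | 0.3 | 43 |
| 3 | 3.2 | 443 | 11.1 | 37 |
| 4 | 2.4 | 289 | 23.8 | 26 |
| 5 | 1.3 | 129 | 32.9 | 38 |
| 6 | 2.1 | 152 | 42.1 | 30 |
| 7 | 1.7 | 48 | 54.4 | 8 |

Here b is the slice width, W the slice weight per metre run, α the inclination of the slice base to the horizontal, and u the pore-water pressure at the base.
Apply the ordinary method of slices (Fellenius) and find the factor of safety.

FS = 1.24

Ordinary method of slices: FS = Σ[c'·Δl_i + (W_i cosα_i − u_i·Δl_i)·tanφ'] / Σ W_i sinα_i, with Δl_i = b_i / cosα_i.
Slice 1: Δl = 3.1/cos(-10.3°) = 3.151 m; N'_1 = 181·cos(-10.3°) − 30·3.151 = 83.6; c'Δl = 11.34; W sinα = -32.4
Slice 2: Δl = 1.8/cos0.3° = 1.800 m; N'_2 = 256·cos0.3° − 43·1.800 = 178.6; c'Δl = 6.48; W sinα = 1.3
Slice 3: Δl = 3.2/cos11.1° = 3.261 m; N'_3 = 443·cos11.1° − 37·3.261 = 314.1; c'Δl = 11.74; W sinα = 85.3
Slice 4: Δl = 2.4/cos23.8° = 2.623 m; N'_4 = 289·cos23.8° − 26·2.623 = 196.2; c'Δl = 9.44; W sinα = 116.6
Slice 5: Δl = 1.3/cos32.9° = 1.548 m; N'_5 = 129·cos32.9° − 38·1.548 = 49.5; c'Δl = 5.57; W sinα = 70.1
Slice 6: Δl = 2.1/cos42.1° = 2.830 m; N'_6 = 152·cos42.1° − 30·2.830 = 27.9; c'Δl = 10.19; W sinα = 101.9
Slice 7: Δl = 1.7/cos54.4° = 2.920 m; N'_7 = 48·cos54.4° − 8·2.920 = 4.6; c'Δl = 10.51; W sinα = 39.0
Σc'Δl = 65.3 kN/m; ΣN' = 854.4 kN/m; ΣW sinα = 381.9 kN/m
Resisting = 65.3 + 854.4·tan25.5° = 65.3 + 407.5 = 472.8 kN/m
FS = 472.8 / 381.9 = 1.238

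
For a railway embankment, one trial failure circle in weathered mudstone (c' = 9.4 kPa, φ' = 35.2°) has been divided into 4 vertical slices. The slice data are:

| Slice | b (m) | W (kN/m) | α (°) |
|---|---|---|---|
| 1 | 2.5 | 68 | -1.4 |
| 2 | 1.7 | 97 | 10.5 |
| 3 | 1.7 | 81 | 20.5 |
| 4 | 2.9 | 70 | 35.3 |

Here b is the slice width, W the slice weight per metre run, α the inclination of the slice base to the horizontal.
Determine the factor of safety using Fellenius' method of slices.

Ordinary method of slices: FS = Σ[c'·Δl_i + (W_i cosα_i)·tanφ'] / Σ W_i sinα_i, with Δl_i = b_i / cosα_i.
Slice 1: Δl = 2.5/cos(-1.4°) = 2.501 m; N'_1 = 68·cos(-1.4°) = 68.0; c'Δl = 23.51; W sinα = -1.7
Slice 2: Δl = 1.7/cos10.5° = 1.729 m; N'_2 = 97·cos10.5° = 95.4; c'Δl = 16.25; W sinα = 17.7
Slice 3: Δl = 1.7/cos20.5° = 1.815 m; N'_3 = 81·cos20.5° = 75.9; c'Δl = 17.06; W sinα = 28.4
Slice 4: Δl = 2.9/cos35.3° = 3.553 m; N'_4 = 70·cos35.3° = 57.1; c'Δl = 33.40; W sinα = 40.5
Σc'Δl = 90.2 kN/m; ΣN' = 296.4 kN/m; ΣW sinα = 84.8 kN/m
Resisting = 90.2 + 296.4·tan35.2° = 90.2 + 209.1 = 299.3 kN/m
FS = 299.3 / 84.8 = 3.528

FS = 3.53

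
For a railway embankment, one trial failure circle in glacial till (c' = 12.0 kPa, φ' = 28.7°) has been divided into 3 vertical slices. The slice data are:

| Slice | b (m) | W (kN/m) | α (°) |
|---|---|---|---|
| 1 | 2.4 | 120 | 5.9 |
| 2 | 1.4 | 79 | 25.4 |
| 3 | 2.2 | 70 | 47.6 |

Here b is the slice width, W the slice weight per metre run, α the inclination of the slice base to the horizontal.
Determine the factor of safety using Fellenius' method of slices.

FS = 2.22

Ordinary method of slices: FS = Σ[c'·Δl_i + (W_i cosα_i)·tanφ'] / Σ W_i sinα_i, with Δl_i = b_i / cosα_i.
Slice 1: Δl = 2.4/cos5.9° = 2.413 m; N'_1 = 120·cos5.9° = 119.4; c'Δl = 28.95; W sinα = 12.3
Slice 2: Δl = 1.4/cos25.4° = 1.550 m; N'_2 = 79·cos25.4° = 71.4; c'Δl = 18.60; W sinα = 33.9
Slice 3: Δl = 2.2/cos47.6° = 3.263 m; N'_3 = 70·cos47.6° = 47.2; c'Δl = 39.15; W sinα = 51.7
Σc'Δl = 86.7 kN/m; ΣN' = 237.9 kN/m; ΣW sinα = 97.9 kN/m
Resisting = 86.7 + 237.9·tan28.7° = 86.7 + 130.3 = 217.0 kN/m
FS = 217.0 / 97.9 = 2.216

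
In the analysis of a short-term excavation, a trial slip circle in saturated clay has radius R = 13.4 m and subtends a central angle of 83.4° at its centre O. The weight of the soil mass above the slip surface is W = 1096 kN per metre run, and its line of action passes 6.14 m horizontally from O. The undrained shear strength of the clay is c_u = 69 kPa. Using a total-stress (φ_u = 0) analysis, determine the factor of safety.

FS = 2.68

Taking moments about the centre O, the resisting moment is provided by the undrained shear strength acting along the arc:
Arc length L_a = R·θ = 13.4·(83.4°·π/180) = 13.4·1.4556 = 19.51 m
M_R = c_u·L_a·R = 69·19.51·13.4 = 18034.4 kN·m/m
M_D = W·d = 1096·6.14 = 6729.4 kN·m/m
FS = M_R / M_D = 18034.4 / 6729.4 = 2.680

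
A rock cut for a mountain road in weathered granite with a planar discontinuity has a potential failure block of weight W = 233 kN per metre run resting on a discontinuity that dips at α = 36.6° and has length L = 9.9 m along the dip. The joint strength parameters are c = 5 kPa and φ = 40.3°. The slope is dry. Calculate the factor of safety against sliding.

FS = 1.50

Resolving the block weight along and normal to the plane and applying the Mohr–Coulomb strength on the joint:
N' = W cosα = 233·cos36.6° = 187.1 kN/m
Driving force T = W sinα = 233·sin36.6° = 138.9 kN/m
Resisting force R = c·L + N'·tanφ = 5·9.9 + 187.1·tan40.3° = 49.5 + 158.6 = 208.1 kN/m
FS = R / T = 208.1 / 138.9 = 1.498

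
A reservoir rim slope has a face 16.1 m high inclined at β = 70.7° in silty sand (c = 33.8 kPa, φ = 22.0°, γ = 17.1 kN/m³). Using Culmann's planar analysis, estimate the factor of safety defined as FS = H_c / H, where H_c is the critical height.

FS = 1.26

H_c = (4c/γ) · sinβ cosφ / [1 − cos(β − φ)]
    = (4·33.8/17.1) · sin70.7°·cos22.0° / [1 − cos48.7°]
    = 7.906 · 0.8751 / 0.3400 = 20.35 m
FS = H_c / H = 20.35 / 16.1 = 1.264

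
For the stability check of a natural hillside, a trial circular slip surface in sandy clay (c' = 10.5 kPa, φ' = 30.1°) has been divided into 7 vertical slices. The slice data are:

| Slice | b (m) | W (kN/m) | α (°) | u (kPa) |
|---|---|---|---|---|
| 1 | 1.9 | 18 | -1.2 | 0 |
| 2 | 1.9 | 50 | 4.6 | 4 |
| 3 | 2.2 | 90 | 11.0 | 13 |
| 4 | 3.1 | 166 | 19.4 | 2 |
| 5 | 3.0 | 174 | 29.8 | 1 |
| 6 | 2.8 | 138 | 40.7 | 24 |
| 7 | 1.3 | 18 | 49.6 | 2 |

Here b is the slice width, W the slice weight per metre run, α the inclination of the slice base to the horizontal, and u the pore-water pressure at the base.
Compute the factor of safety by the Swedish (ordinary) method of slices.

Ordinary method of slices: FS = Σ[c'·Δl_i + (W_i cosα_i − u_i·Δl_i)·tanφ'] / Σ W_i sinα_i, with Δl_i = b_i / cosα_i.
Slice 1: Δl = 1.9/cos(-1.2°) = 1.900 m; N'_1 = 18·cos(-1.2°) − 0·1.900 = 18.0; c'Δl = 19.95; W sinα = -0.4
Slice 2: Δl = 1.9/cos4.6° = 1.906 m; N'_2 = 50·cos4.6° − 4·1.906 = 42.2; c'Δl = 20.01; W sinα = 4.0
Slice 3: Δl = 2.2/cos11.0° = 2.241 m; N'_3 = 90·cos11.0° − 13·2.241 = 59.2; c'Δl = 23.53; W sinα = 17.2
Slice 4: Δl = 3.1/cos19.4° = 3.287 m; N'_4 = 166·cos19.4° − 2·3.287 = 150.0; c'Δl = 34.51; W sinα = 55.1
Slice 5: Δl = 3.0/cos29.8° = 3.457 m; N'_5 = 174·cos29.8° − 1·3.457 = 147.5; c'Δl = 36.30; W sinα = 86.5
Slice 6: Δl = 2.8/cos40.7° = 3.693 m; N'_6 = 138·cos40.7° − 24·3.693 = 16.0; c'Δl = 38.78; W sinα = 90.0
Slice 7: Δl = 1.3/cos49.6° = 2.006 m; N'_7 = 18·cos49.6° − 2·2.006 = 7.7; c'Δl = 21.06; W sinα = 13.7
Σc'Δl = 194.2 kN/m; ΣN' = 440.6 kN/m; ΣW sinα = 266.1 kN/m
Resisting = 194.2 + 440.6·tan30.1° = 194.2 + 255.4 = 449.6 kN/m
FS = 449.6 / 266.1 = 1.689

FS = 1.69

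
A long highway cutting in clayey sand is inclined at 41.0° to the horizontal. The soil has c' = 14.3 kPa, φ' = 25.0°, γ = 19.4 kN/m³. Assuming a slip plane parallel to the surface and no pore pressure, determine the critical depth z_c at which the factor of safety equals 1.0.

z_c = 3.21 m

Setting FS = 1.00 in FS = [c' + γz cos²β tanφ'] / [γz sinβ cosβ] and solving for z:
z = c' / [γ cosβ (FS·sinβ − cosβ·tanφ')]
  = 14.3 / [19.4·cos41.0°·(1.00·sin41.0° − cos41.0°·tan25.0°)]
  = 14.3 / [19.4·0.7547·(1.00·0.6561 − 0.7547·0.4663)]
  = 14.3 / 4.4529 = 3.211 m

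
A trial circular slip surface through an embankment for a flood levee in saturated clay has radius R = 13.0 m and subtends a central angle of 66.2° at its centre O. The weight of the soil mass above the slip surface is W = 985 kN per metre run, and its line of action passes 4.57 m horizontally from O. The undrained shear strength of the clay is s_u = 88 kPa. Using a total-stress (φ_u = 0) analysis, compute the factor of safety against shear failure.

FS = 3.82

Taking moments about the centre O, the resisting moment is provided by the undrained shear strength acting along the arc:
Arc length L_a = R·θ = 13.0·(66.2°·π/180) = 13.0·1.1554 = 15.02 m
M_R = s_u·L_a·R = 88·15.02·13.0 = 17183.2 kN·m/m
M_D = W·d = 985·4.57 = 4501.5 kN·m/m
FS = M_R / M_D = 17183.2 / 4501.5 = 3.817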